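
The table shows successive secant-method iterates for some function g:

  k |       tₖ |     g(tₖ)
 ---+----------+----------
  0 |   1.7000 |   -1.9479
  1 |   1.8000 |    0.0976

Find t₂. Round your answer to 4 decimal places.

t₂ = 1.8000 − 0.0976·(1.8000 − 1.7000) / (0.0976 − (-1.9479))
   = 1.8000 − (0.009760)/(2.045500) = 1.795229

1.7952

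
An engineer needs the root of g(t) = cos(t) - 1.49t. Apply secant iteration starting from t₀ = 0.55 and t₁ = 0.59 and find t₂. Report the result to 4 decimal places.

g(0.55) = 0.033025, g(0.59) = -0.048159
t₂ = 0.590000 − (-0.048159)·(0.590000 − 0.550000) / (-0.048159 − 0.033025) = 0.590000 − (-0.001926)/(-0.081184) = 0.566271

0.5663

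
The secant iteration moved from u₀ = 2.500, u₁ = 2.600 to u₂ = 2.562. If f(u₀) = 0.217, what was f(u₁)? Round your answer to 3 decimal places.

-0.133

The secant line through (2.500, 0.217) and (2.600, f(u₁)) crosses zero at u₂ = 2.562.
So (2.500, 0.217), (2.600, f(u₁)), (2.562, 0) are collinear:
f(u₁) = 0.217 · (2.600 − 2.562) / (2.500 − 2.562) = 0.217 · (0.03800)/(-0.06200) = -0.13300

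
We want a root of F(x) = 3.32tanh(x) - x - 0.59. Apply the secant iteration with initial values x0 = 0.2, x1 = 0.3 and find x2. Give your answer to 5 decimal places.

0.26358

F(0.2) = -0.1347139, F(0.3) = 0.0771579
x2 = 0.3000000 − 0.0771579·(0.3000000 − 0.2000000) / (0.0771579 − (-0.1347139)) = 0.3000000 − (0.0077158)/(0.2118718) = 0.2635828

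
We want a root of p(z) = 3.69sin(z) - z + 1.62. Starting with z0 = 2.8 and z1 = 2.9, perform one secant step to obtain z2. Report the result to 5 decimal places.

p(2.8) = 0.0561063, p(2.9) = -0.3971700
z2 = 2.9000000 − (-0.3971700)·(2.9000000 − 2.8000000) / (-0.3971700 − 0.0561063) = 2.9000000 − (-0.0397170)/(-0.4532762) = 2.8123779

2.81238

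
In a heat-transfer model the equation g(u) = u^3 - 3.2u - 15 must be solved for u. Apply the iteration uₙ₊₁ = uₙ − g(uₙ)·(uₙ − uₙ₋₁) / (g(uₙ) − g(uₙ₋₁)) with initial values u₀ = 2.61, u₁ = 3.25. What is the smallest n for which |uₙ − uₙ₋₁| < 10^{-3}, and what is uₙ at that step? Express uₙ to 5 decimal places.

g(2.61) = -5.5724190, g(3.25) = 8.9281250
u₂ = 3.2500000 − 8.9281250·(0.6400000)/(14.5005440) = 2.8559458;  |Δ| = 0.3940542
g(2.8559458) = -0.8447144
u₃ = 2.8559458 − (-0.8447144)·(-0.3940542)/(-9.7728394) = 2.8900059;  |Δ| = 0.0340600
g(2.8900059) = -0.1103031
u₄ = 2.8900059 − (-0.1103031)·(0.0340600)/(0.7344113) = 2.8951214;  |Δ| = 0.0051156
g(2.8951214) = 0.0017317
u₅ = 2.8951214 − 0.0017317·(0.0051156)/(0.1120348) = 2.8950423;  |Δ| = 0.0000791
|u₅ − u₄| = 0.0000791 < 10^{-3}

n = 5, uₙ = 2.89504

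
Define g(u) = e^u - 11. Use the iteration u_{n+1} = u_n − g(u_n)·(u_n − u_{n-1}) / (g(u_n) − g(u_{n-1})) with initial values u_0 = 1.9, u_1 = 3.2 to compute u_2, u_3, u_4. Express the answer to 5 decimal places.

2.21425, 2.33255, 2.40415

g(1.9) = -4.3141056, g(3.2) = 13.5325302
u_2 = 3.2000000 − 13.5325302·(3.2000000 − 1.9000000) / (13.5325302 − (-4.3141056)) = 3.2000000 − (17.5922893)/(17.8466358) = 2.2142518
g(2.2142518) = -1.8454430
u_3 = 2.2142518 − (-1.8454430)·(2.2142518 − 3.2000000) / (-1.8454430 − 13.5325302) = 2.2142518 − (1.8191421)/(-15.3779732) = 2.3325471
g(2.3325471) = -0.6958461
u_4 = 2.3325471 − (-0.6958461)·(2.3325471 − 2.2142518) / (-0.6958461 − (-1.8454430)) = 2.3325471 − (-0.0823153)/(1.1495968) = 2.4041508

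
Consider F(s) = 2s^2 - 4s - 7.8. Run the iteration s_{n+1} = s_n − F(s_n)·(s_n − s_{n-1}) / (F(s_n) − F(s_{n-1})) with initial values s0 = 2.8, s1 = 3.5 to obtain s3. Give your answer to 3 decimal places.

F(2.8) = -3.32000, F(3.5) = 2.70000
s2 = 3.50000 − 2.70000·(3.50000 − 2.80000) / (2.70000 − (-3.32000)) = 3.50000 − (1.89000)/(6.02000) = 3.18605
F(3.18605) = -0.24240
s3 = 3.18605 − (-0.24240)·(3.18605 − 3.50000) / (-0.24240 − 2.70000) = 3.18605 − (0.07610)/(-2.94240) = 3.21191

3.212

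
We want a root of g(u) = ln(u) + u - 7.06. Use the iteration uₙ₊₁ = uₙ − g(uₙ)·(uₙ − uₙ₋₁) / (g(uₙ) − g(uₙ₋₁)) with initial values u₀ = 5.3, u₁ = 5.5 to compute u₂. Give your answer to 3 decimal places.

5.378

g(5.3) = -0.09229, g(5.5) = 0.14475
u₂ = 5.50000 − 0.14475·(5.50000 − 5.30000) / (0.14475 − (-0.09229)) = 5.50000 − (0.02895)/(0.23704) = 5.37787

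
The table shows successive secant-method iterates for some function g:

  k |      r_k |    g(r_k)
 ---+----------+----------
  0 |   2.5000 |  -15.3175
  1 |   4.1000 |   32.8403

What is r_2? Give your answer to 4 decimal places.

r_2 = 4.1000 − 32.8403·(4.1000 − 2.5000) / (32.8403 − (-15.3175))
   = 4.1000 − (52.544480)/(48.157800) = 3.008910

3.0089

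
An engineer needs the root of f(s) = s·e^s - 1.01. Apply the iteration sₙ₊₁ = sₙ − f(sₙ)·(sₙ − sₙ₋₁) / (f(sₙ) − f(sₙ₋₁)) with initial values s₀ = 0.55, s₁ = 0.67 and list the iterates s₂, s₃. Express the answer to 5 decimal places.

0.56911, 0.57062

f(0.55) = -0.0567108, f(0.67) = 0.2993390
s₂ = 0.6700000 − 0.2993390·(0.6700000 − 0.5500000) / (0.2993390 − (-0.0567108)) = 0.6700000 − (0.0359207)/(0.3560498) = 0.5691133
f(0.5691133) = -0.0045475
s₃ = 0.5691133 − (-0.0045475)·(0.5691133 − 0.6700000) / (-0.0045475 − 0.2993390) = 0.5691133 − (0.0004588)/(-0.3038865) = 0.5706231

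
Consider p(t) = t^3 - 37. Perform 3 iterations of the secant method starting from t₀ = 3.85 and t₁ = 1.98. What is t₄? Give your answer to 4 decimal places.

3.3217

p(3.85) = 20.066625, p(1.98) = -29.237608
t₂ = 1.980000 − (-29.237608)·(1.980000 − 3.850000) / (-29.237608 − 20.066625) = 1.980000 − (54.674327)/(-49.304233) = 3.088918
p(3.088918) = -7.527367
t₃ = 3.088918 − (-7.527367)·(3.088918 − 1.980000) / (-7.527367 − (-29.237608)) = 3.088918 − (-8.347230)/(21.710241) = 3.473401
p(3.473401) = 4.904897
t₄ = 3.473401 − 4.904897·(3.473401 − 3.088918) / (4.904897 − (-7.527367)) = 3.473401 − (1.885852)/(12.432265) = 3.321711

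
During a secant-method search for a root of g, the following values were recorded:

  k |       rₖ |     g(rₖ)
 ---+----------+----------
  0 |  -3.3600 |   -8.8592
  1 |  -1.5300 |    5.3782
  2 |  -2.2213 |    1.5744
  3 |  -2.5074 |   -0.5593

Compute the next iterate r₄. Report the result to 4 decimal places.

-2.4324

r₄ = -2.5074 − (-0.5593)·(-2.5074 − (-2.2213)) / (-0.5593 − 1.5744)
   = -2.5074 − (0.160016)/(-2.133700) = -2.432406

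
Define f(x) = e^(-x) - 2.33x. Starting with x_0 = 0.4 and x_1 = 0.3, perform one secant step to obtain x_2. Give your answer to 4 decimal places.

f(0.4) = -0.261680, f(0.3) = 0.041818
x_2 = 0.300000 − 0.041818·(0.300000 − 0.400000) / (0.041818 − (-0.261680)) = 0.300000 − (-0.004182)/(0.303498) = 0.313779

0.3138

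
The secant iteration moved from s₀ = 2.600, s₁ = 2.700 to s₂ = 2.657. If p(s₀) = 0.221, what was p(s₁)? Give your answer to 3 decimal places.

The secant line through (2.600, 0.221) and (2.700, p(s₁)) crosses zero at s₂ = 2.657.
So (2.600, 0.221), (2.700, p(s₁)), (2.657, 0) are collinear:
p(s₁) = 0.221 · (2.700 − 2.657) / (2.600 − 2.657) = 0.221 · (0.04300)/(-0.05700) = -0.16672

-0.167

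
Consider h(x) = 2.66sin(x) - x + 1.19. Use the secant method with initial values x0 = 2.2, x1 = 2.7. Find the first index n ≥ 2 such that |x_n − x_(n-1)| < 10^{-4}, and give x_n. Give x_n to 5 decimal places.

h(2.2) = 1.1406004, h(2.7) = -0.3731695
x2 = 2.7000000 − (-0.3731695)·(0.5000000)/(-1.5137700) = 2.5767417;  |Δ| = 0.1232583
h(2.5767417) = 0.0371296
x3 = 2.5767417 − 0.0371296·(-0.1232583)/(0.4102991) = 2.5878958;  |Δ| = 0.0111541
h(2.5878958) = 0.0008261
x4 = 2.5878958 − 0.0008261·(0.0111541)/(-0.0363035) = 2.5881496;  |Δ| = 0.0002538
h(2.5881496) = -0.0000020
x5 = 2.5881496 − (-0.0000020)·(0.0002538)/(-0.0008281) = 2.5881490;  |Δ| = 0.0000006
|x5 − x4| = 0.0000006 < 10^{-4}

n = 5, x_n = 2.58815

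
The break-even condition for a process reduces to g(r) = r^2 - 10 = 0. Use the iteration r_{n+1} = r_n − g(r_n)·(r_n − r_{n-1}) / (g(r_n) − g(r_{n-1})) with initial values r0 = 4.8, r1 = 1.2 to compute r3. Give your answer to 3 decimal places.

g(4.8) = 13.04000, g(1.2) = -8.56000
r2 = 1.20000 − (-8.56000)·(1.20000 − 4.80000) / (-8.56000 − 13.04000) = 1.20000 − (30.81600)/(-21.60000) = 2.62667
g(2.62667) = -3.10062
r3 = 2.62667 − (-3.10062)·(2.62667 − 1.20000) / (-3.10062 − (-8.56000)) = 2.62667 − (-4.42355)/(5.45938) = 3.43693

3.437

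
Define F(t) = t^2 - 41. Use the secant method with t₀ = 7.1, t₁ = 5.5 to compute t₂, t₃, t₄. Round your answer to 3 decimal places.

F(7.1) = 9.41000, F(5.5) = -10.75000
t₂ = 5.50000 − (-10.75000)·(5.50000 − 7.10000) / (-10.75000 − 9.41000) = 5.50000 − (17.20000)/(-20.16000) = 6.35317
F(6.35317) = -0.63717
t₃ = 6.35317 − (-0.63717)·(6.35317 − 5.50000) / (-0.63717 − (-10.75000)) = 6.35317 − (-0.54362)/(10.11283) = 6.40693
F(6.40693) = 0.04875
t₄ = 6.40693 − 0.04875·(6.40693 − 6.35317) / (0.04875 − (-0.63717)) = 6.40693 − (0.00262)/(0.68592) = 6.40311

6.353, 6.407, 6.403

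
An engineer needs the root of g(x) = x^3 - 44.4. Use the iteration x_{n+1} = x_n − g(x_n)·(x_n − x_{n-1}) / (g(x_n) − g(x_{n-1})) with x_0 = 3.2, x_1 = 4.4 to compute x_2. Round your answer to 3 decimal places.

g(3.2) = -11.63200, g(4.4) = 40.78400
x_2 = 4.40000 − 40.78400·(4.40000 − 3.20000) / (40.78400 − (-11.63200)) = 4.40000 − (48.94080)/(52.41600) = 3.46630

3.466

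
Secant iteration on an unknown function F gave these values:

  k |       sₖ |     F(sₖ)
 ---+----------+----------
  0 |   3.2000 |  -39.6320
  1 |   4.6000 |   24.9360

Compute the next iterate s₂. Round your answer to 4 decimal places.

4.0593

s₂ = 4.6000 − 24.9360·(4.6000 − 3.2000) / (24.9360 − (-39.6320))
   = 4.6000 − (34.910400)/(64.568000) = 4.059324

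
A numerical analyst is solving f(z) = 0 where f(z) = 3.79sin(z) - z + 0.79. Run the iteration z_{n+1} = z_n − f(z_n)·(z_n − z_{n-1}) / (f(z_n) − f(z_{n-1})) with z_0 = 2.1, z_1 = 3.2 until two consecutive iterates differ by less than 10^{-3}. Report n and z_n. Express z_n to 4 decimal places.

n = 5, z_n = 2.6336

f(2.1) = 1.961563, f(3.2) = -2.631238
z_2 = 3.200000 − (-2.631238)·(1.100000)/(-4.592802) = 2.569805;  |Δ| = 0.630195
f(2.569805) = 0.271102
z_3 = 2.569805 − 0.271102·(-0.630195)/(2.902340) = 2.628670;  |Δ| = 0.058865
f(2.628670) = 0.021181
z_4 = 2.628670 − 0.021181·(0.058865)/(-0.249922) = 2.633659;  |Δ| = 0.004989
f(2.633659) = -0.000306
z_5 = 2.633659 − (-0.000306)·(0.004989)/(-0.021486) = 2.633588;  |Δ| = 0.000071
|z_5 − z_4| = 0.000071 < 10^{-3}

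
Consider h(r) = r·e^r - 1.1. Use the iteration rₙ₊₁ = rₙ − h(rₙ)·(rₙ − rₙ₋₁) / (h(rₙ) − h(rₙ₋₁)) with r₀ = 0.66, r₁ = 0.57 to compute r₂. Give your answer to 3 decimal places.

0.601

h(0.66) = 0.17696, h(0.57) = -0.09209
r₂ = 0.57000 − (-0.09209)·(0.57000 − 0.66000) / (-0.09209 − 0.17696) = 0.57000 − (0.00829)/(-0.26905) = 0.60080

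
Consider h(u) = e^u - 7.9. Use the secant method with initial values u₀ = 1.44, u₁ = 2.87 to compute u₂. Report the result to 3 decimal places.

h(1.44) = -3.67930, h(2.87) = 9.73702
u₂ = 2.87000 − 9.73702·(2.87000 − 1.44000) / (9.73702 − (-3.67930)) = 2.87000 − (13.92394)/(13.41632) = 1.83216

1.832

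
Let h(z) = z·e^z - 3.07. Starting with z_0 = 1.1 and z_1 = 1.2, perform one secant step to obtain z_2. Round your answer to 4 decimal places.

1.0655

h(1.1) = 0.234583, h(1.2) = 0.914140
z_2 = 1.200000 − 0.914140·(1.200000 − 1.100000) / (0.914140 − 0.234583) = 1.200000 − (0.091414)/(0.679558) = 1.065480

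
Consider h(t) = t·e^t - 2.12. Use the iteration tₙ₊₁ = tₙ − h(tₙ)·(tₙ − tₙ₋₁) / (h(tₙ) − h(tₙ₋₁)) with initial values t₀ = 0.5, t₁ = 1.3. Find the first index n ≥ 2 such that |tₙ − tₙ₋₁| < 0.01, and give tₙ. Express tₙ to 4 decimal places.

h(0.5) = -1.295639, h(1.3) = 2.650086
t₂ = 1.300000 − 2.650086·(0.800000)/(3.945725) = 0.762692;  |Δ| = 0.537308
h(0.762692) = -0.484757
t₃ = 0.762692 − (-0.484757)·(-0.537308)/(-3.134842) = 0.845779;  |Δ| = 0.083087
h(0.845779) = -0.149511
t₄ = 0.845779 − (-0.149511)·(0.083087)/(0.335245) = 0.882834;  |Δ| = 0.037055
h(0.882834) = 0.014463
t₅ = 0.882834 − 0.014463·(0.037055)/(0.163974) = 0.879565;  |Δ| = 0.003268
|t₅ − t₄| = 0.003268 < 0.01

n = 5, tₙ = 0.8796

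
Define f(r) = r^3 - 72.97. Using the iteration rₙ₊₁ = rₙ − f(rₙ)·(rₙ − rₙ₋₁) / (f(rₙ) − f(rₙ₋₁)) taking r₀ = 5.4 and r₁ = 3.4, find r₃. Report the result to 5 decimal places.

4.22480

f(5.4) = 84.4940000, f(3.4) = -33.6660000
r₂ = 3.4000000 − (-33.6660000)·(3.4000000 − 5.4000000) / (-33.6660000 − 84.4940000) = 3.4000000 − (67.3320000)/(-118.1600000) = 3.9698375
f(3.9698375) = -10.4069097
r₃ = 3.9698375 − (-10.4069097)·(3.9698375 − 3.4000000) / (-10.4069097 − (-33.6660000)) = 3.9698375 − (-5.9302475)/(23.2590903) = 4.2248022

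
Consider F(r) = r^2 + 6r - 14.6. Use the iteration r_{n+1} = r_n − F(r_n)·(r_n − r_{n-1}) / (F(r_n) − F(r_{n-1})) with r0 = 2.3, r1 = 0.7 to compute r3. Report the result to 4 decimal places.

1.8657

F(2.3) = 4.490000, F(0.7) = -9.910000
r2 = 0.700000 − (-9.910000)·(0.700000 − 2.300000) / (-9.910000 − 4.490000) = 0.700000 − (15.856000)/(-14.400000) = 1.801111
F(1.801111) = -0.549332
r3 = 1.801111 − (-0.549332)·(1.801111 − 0.700000) / (-0.549332 − (-9.910000)) = 1.801111 − (-0.604876)/(9.360668) = 1.865730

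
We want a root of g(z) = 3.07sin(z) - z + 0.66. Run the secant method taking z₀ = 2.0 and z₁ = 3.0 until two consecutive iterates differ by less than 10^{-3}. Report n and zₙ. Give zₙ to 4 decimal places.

g(2.0) = 1.451543, g(3.0) = -1.906762
z₂ = 3.000000 − (-1.906762)·(1.000000)/(-3.358305) = 2.432225;  |Δ| = 0.567775
g(2.432225) = 0.227432
z₃ = 2.432225 − 0.227432·(-0.567775)/(2.134194) = 2.492730;  |Δ| = 0.060505
g(2.492730) = 0.022410
z₄ = 2.492730 − 0.022410·(0.060505)/(-0.205022) = 2.499344;  |Δ| = 0.006614
g(2.499344) = -0.000421
z₅ = 2.499344 − (-0.000421)·(0.006614)/(-0.022831) = 2.499222;  |Δ| = 0.000122
|z₅ − z₄| = 0.000122 < 10^{-3}

n = 5, zₙ = 2.4992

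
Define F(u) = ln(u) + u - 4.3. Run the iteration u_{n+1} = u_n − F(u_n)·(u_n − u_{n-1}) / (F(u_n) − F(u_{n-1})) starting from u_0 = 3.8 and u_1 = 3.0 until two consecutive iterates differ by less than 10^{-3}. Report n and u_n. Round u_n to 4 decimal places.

F(3.8) = 0.835001, F(3.0) = -0.201388
u_2 = 3.000000 − (-0.201388)·(-0.800000)/(-1.036389) = 3.155453;  |Δ| = 0.155453
F(3.155453) = 0.004586
u_3 = 3.155453 − 0.004586·(0.155453)/(0.205973) = 3.151993;  |Δ| = 0.003461
F(3.151993) = 0.000027
u_4 = 3.151993 − 0.000027·(-0.003461)/(-0.004558) = 3.151972;  |Δ| = 0.000021
|u_4 − u_3| = 0.000021 < 10^{-3}

n = 4, u_n = 3.1520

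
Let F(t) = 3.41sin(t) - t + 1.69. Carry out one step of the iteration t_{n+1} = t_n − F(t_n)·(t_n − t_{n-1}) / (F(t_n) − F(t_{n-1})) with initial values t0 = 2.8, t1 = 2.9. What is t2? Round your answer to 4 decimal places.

F(2.8) = 0.032310, F(2.9) = -0.394160
t2 = 2.900000 − (-0.394160)·(2.900000 − 2.800000) / (-0.394160 − 0.032310) = 2.900000 − (-0.039416)/(-0.426469) = 2.807576

2.8076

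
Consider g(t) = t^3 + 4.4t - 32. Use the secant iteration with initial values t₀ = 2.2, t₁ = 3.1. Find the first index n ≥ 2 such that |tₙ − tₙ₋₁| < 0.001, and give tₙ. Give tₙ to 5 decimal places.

n = 5, tₙ = 2.71655

g(2.2) = -11.6720000, g(3.1) = 11.4310000
t₂ = 3.1000000 − 11.4310000·(0.9000000)/(23.1030000) = 2.6546942;  |Δ| = 0.4453058
g(2.6546942) = -1.6106503
t₃ = 2.6546942 − (-1.6106503)·(-0.4453058)/(-13.0416503) = 2.7096897;  |Δ| = 0.0549955
g(2.7096897) = -0.1816906
t₄ = 2.7096897 − (-0.1816906)·(0.0549955)/(1.4289597) = 2.7166823;  |Δ| = 0.0069926
g(2.7166823) = 0.0035028
t₅ = 2.7166823 − 0.0035028·(0.0069926)/(0.1851934) = 2.7165500;  |Δ| = 0.0001323
|t₅ − t₄| = 0.0001323 < 0.001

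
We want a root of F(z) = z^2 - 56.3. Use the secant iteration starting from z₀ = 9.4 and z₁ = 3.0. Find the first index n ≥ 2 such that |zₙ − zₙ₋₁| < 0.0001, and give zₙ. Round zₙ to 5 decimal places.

F(9.4) = 32.0600000, F(3.0) = -47.3000000
z₂ = 3.0000000 − (-47.3000000)·(-6.4000000)/(-79.3600000) = 6.8145161;  |Δ| = 3.8145161
F(6.8145161) = -9.8623699
z₃ = 6.8145161 − (-9.8623699)·(3.8145161)/(37.4376301) = 7.8193919;  |Δ| = 1.0048758
F(7.8193919) = 4.8428904
z₄ = 7.8193919 − 4.8428904·(1.0048758)/(14.7052604) = 7.4884557;  |Δ| = 0.3309362
F(7.4884557) = -0.2230310
z₅ = 7.4884557 − (-0.2230310)·(-0.3309362)/(-5.0659215) = 7.5030254;  |Δ| = 0.0145697
F(7.5030254) = -0.0046094
z₆ = 7.5030254 − (-0.0046094)·(0.0145697)/(0.2184217) = 7.5033329;  |Δ| = 0.0003075
F(7.5033329) = 0.0000046
z₇ = 7.5033329 − 0.0000046·(0.0003075)/(0.0046139) = 7.5033326;  |Δ| = 0.0000003
|z₇ − z₆| = 0.0000003 < 0.0001

n = 7, zₙ = 7.50333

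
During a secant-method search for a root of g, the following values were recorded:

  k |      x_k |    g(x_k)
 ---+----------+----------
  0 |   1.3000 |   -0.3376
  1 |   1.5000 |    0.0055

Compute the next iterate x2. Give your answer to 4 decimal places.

1.4968

x2 = 1.5000 − 0.0055·(1.5000 − 1.3000) / (0.0055 − (-0.3376))
   = 1.5000 − (0.001100)/(0.343100) = 1.496794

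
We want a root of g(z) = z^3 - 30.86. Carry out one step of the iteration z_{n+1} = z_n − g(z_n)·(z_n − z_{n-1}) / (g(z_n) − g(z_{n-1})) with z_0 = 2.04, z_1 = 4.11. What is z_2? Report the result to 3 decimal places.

2.800

g(2.04) = -22.37034, g(4.11) = 38.56653
z_2 = 4.11000 − 38.56653·(4.11000 − 2.04000) / (38.56653 − (-22.37034)) = 4.11000 − (79.83272)/(60.93687) = 2.79991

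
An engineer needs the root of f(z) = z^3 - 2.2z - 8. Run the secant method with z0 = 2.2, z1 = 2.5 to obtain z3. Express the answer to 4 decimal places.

f(2.2) = -2.192000, f(2.5) = 2.125000
z2 = 2.500000 − 2.125000·(2.500000 − 2.200000) / (2.125000 − (-2.192000)) = 2.500000 − (0.637500)/(4.317000) = 2.352328
f(2.352328) = -0.158639
z3 = 2.352328 − (-0.158639)·(2.352328 − 2.500000) / (-0.158639 − 2.125000) = 2.352328 − (0.023427)/(-2.283639) = 2.362586

2.3626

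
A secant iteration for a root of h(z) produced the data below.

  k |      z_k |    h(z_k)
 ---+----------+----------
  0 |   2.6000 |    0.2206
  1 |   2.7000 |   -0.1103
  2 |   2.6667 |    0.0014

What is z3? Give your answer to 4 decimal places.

2.6671

z3 = 2.6667 − 0.0014·(2.6667 − 2.7000) / (0.0014 − (-0.1103))
   = 2.6667 − (-0.000047)/(0.111700) = 2.667117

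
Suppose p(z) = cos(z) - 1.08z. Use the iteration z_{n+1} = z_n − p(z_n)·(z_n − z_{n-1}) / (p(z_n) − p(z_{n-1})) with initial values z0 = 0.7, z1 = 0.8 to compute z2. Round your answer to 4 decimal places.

p(0.7) = 0.008842, p(0.8) = -0.167293
z2 = 0.800000 − (-0.167293)·(0.800000 − 0.700000) / (-0.167293 − 0.008842) = 0.800000 − (-0.016729)/(-0.176135) = 0.705020

0.7050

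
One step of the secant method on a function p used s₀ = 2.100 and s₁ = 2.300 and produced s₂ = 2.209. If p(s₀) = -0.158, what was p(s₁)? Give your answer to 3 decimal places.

The secant line through (2.100, -0.158) and (2.300, p(s₁)) crosses zero at s₂ = 2.209.
So (2.100, -0.158), (2.300, p(s₁)), (2.209, 0) are collinear:
p(s₁) = -0.158 · (2.300 − 2.209) / (2.100 − 2.209) = -0.158 · (0.09100)/(-0.10900) = 0.13191

0.132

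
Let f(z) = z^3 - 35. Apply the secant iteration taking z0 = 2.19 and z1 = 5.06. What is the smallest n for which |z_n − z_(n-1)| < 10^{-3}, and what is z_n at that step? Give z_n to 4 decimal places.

n = 7, z_n = 3.2711

f(2.19) = -24.496541, f(5.06) = 94.554216
z2 = 5.060000 − 94.554216·(2.870000)/(119.050757) = 2.780547;  |Δ| = 2.279453
f(2.780547) = -13.502362
z3 = 2.780547 − (-13.502362)·(-2.279453)/(-108.056578) = 3.065379;  |Δ| = 0.284832
f(3.065379) = -6.196009
z4 = 3.065379 − (-6.196009)·(0.284832)/(7.306353) = 3.306926;  |Δ| = 0.241546
f(3.306926) = 1.163738
z5 = 3.306926 − 1.163738·(0.241546)/(7.359747) = 3.268732;  |Δ| = 0.038194
f(3.268732) = -0.074880
z6 = 3.268732 − (-0.074880)·(-0.038194)/(-1.238618) = 3.271041;  |Δ| = 0.002309
f(3.271041) = -0.000816
z7 = 3.271041 − (-0.000816)·(0.002309)/(0.074064) = 3.271066;  |Δ| = 0.000025
|z7 − z6| = 0.000025 < 10^{-3}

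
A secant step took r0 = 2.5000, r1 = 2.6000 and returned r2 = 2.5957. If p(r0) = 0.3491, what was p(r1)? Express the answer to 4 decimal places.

-0.0157

The secant line through (2.5000, 0.3491) and (2.6000, p(r1)) crosses zero at r2 = 2.5957.
So (2.5000, 0.3491), (2.6000, p(r1)), (2.5957, 0) are collinear:
p(r1) = 0.3491 · (2.6000 − 2.5957) / (2.5000 − 2.5957) = 0.3491 · (0.004300)/(-0.095700) = -0.015686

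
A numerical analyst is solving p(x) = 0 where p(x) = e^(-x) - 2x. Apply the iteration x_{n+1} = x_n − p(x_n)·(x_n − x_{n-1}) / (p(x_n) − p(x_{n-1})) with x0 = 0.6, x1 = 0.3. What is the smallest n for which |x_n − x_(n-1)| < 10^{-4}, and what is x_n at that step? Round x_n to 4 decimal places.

n = 4, x_n = 0.3517

p(0.6) = -0.651188, p(0.3) = 0.140818
x2 = 0.300000 − 0.140818·(-0.300000)/(0.792007) = 0.353340;  |Δ| = 0.053340
p(0.353340) = -0.004341
x3 = 0.353340 − (-0.004341)·(0.053340)/(-0.145159) = 0.351745;  |Δ| = 0.001595
p(0.351745) = -0.000030
x4 = 0.351745 − (-0.000030)·(-0.001595)/(0.004312) = 0.351734;  |Δ| = 0.000011
|x4 − x3| = 0.000011 < 10^{-4}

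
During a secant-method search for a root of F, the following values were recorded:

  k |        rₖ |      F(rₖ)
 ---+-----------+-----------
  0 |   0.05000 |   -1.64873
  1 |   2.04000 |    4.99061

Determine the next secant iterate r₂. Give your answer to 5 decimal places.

r₂ = 2.04000 − 4.99061·(2.04000 − 0.05000) / (4.99061 − (-1.64873))
   = 2.04000 − (9.9313139)/(6.6393400) = 0.5441715

0.54417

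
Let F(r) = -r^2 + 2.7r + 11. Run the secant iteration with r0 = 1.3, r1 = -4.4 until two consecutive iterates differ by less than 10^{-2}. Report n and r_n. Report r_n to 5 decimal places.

F(1.3) = 12.8200000, F(-4.4) = -20.2400000
r2 = -4.4000000 − (-20.2400000)·(-5.7000000)/(-33.0600000) = -0.9103448;  |Δ| = 3.4896552
F(-0.9103448) = 7.7133413
r3 = -0.9103448 − 7.7133413·(3.4896552)/(27.9533413) = -1.8732673;  |Δ| = 0.9629225
F(-1.8732673) = 2.4330477
r4 = -1.8732673 − 2.4330477·(-0.9629225)/(-5.2802935) = -2.3169617;  |Δ| = 0.4436944
F(-2.3169617) = -0.6241080
r5 = -2.3169617 − (-0.6241080)·(-0.4436944)/(-3.0571557) = -2.2263830;  |Δ| = 0.0905787
F(-2.2263830) = 0.0319848
r6 = -2.2263830 − 0.0319848·(0.0905787)/(0.6560927) = -2.2307987;  |Δ| = 0.0044157
|r6 − r5| = 0.0044157 < 10^{-2}

n = 6, r_n = -2.23080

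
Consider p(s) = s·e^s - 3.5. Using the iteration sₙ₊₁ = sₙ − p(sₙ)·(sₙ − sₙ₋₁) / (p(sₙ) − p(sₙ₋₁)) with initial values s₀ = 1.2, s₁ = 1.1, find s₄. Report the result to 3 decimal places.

p(1.2) = 0.48414, p(1.1) = -0.19542
s₂ = 1.10000 − (-0.19542)·(1.10000 − 1.20000) / (-0.19542 − 0.48414) = 1.10000 − (0.01954)/(-0.67956) = 1.12876
p(1.12876) = -0.01010
s₃ = 1.12876 − (-0.01010)·(1.12876 − 1.10000) / (-0.01010 − (-0.19542)) = 1.12876 − (-0.00029)/(0.18532) = 1.13032
p(1.13032) = 0.00023
s₄ = 1.13032 − 0.00023·(1.13032 − 1.12876) / (0.00023 − (-0.01010)) = 1.13032 − (0.00000)/(0.01033) = 1.13029

1.130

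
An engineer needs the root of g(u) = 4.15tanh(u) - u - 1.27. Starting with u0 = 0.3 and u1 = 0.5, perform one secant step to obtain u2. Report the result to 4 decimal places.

g(0.3) = -0.361053, g(0.5) = 0.147786
u2 = 0.500000 − 0.147786·(0.500000 − 0.300000) / (0.147786 − (-0.361053)) = 0.500000 − (0.029557)/(0.508839) = 0.441912

0.4419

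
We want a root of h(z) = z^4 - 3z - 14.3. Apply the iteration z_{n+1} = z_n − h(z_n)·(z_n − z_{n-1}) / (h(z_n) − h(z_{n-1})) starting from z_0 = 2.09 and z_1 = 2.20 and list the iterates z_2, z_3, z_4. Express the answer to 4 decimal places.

2.1308, 2.1329, 2.1330

h(2.09) = -1.489702, h(2.20) = 2.525600
z_2 = 2.200000 − 2.525600·(2.200000 − 2.090000) / (2.525600 − (-1.489702)) = 2.200000 − (0.277816)/(4.015302) = 2.130811
h(2.130811) = -0.077616
z_3 = 2.130811 − (-0.077616)·(2.130811 − 2.200000) / (-0.077616 − 2.525600) = 2.130811 − (0.005370)/(-2.603216) = 2.132874
h(2.132874) = -0.003857
z_4 = 2.132874 − (-0.003857)·(2.132874 − 2.130811) / (-0.003857 − (-0.077616)) = 2.132874 − (-0.000008)/(0.073759) = 2.132981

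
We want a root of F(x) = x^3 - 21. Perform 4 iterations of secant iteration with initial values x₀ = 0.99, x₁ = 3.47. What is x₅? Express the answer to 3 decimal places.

2.757

F(0.99) = -20.02970, F(3.47) = 20.78192
x₂ = 3.47000 − 20.78192·(3.47000 − 0.99000) / (20.78192 − (-20.02970)) = 3.47000 − (51.53917)/(40.81162) = 2.20714
F(2.20714) = -10.24792
x₃ = 2.20714 − (-10.24792)·(2.20714 − 3.47000) / (-10.24792 − 20.78192) = 2.20714 − (12.94164)/(-31.02984) = 2.62422
F(2.62422) = -2.92832
x₄ = 2.62422 − (-2.92832)·(2.62422 − 2.20714) / (-2.92832 − (-10.24792)) = 2.62422 − (-1.22132)/(7.31960) = 2.79107
F(2.79107) = 0.74266
x₅ = 2.79107 − 0.74266·(2.79107 − 2.62422) / (0.74266 − (-2.92832)) = 2.79107 − (0.12392)/(3.67099) = 2.75732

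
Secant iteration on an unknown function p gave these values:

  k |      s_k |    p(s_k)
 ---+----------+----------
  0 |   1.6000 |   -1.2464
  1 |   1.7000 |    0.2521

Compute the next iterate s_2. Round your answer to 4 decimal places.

1.6832

s_2 = 1.7000 − 0.2521·(1.7000 − 1.6000) / (0.2521 − (-1.2464))
   = 1.7000 − (0.025210)/(1.498500) = 1.683177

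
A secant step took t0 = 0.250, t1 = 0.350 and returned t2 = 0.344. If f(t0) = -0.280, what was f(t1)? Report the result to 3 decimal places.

0.018

The secant line through (0.250, -0.280) and (0.350, f(t1)) crosses zero at t2 = 0.344.
So (0.250, -0.280), (0.350, f(t1)), (0.344, 0) are collinear:
f(t1) = -0.280 · (0.350 − 0.344) / (0.250 − 0.344) = -0.280 · (0.00600)/(-0.09400) = 0.01787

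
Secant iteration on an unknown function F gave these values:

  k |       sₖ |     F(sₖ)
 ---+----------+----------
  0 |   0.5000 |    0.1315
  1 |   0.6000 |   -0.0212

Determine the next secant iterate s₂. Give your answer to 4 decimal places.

0.5861

s₂ = 0.6000 − (-0.0212)·(0.6000 − 0.5000) / (-0.0212 − 0.1315)
   = 0.6000 − (-0.002120)/(-0.152700) = 0.586117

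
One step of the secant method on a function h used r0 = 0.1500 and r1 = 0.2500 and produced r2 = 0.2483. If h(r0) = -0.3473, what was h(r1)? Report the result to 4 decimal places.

0.0060

The secant line through (0.1500, -0.3473) and (0.2500, h(r1)) crosses zero at r2 = 0.2483.
So (0.1500, -0.3473), (0.2500, h(r1)), (0.2483, 0) are collinear:
h(r1) = -0.3473 · (0.2500 − 0.2483) / (0.1500 − 0.2483) = -0.3473 · (0.001700)/(-0.098300) = 0.006006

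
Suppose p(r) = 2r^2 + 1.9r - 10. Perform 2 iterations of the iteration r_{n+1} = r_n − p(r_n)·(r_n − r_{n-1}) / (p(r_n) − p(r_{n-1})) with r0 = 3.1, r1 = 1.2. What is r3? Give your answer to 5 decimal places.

1.83501

p(3.1) = 15.1100000, p(1.2) = -4.8400000
r2 = 1.2000000 − (-4.8400000)·(1.2000000 − 3.1000000) / (-4.8400000 − 15.1100000) = 1.2000000 − (9.1960000)/(-19.9500000) = 1.6609524
p(1.6609524) = -1.3266649
r3 = 1.6609524 − (-1.3266649)·(1.6609524 − 1.2000000) / (-1.3266649 − (-4.8400000)) = 1.6609524 − (-0.6115293)/(3.5133351) = 1.8350119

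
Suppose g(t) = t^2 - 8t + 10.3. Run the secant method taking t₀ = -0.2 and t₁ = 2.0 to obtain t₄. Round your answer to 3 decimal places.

1.613

g(-0.2) = 11.94000, g(2.0) = -1.70000
t₂ = 2.00000 − (-1.70000)·(2.00000 − (-0.20000)) / (-1.70000 − 11.94000) = 2.00000 − (-3.74000)/(-13.64000) = 1.72581
g(1.72581) = -0.52804
t₃ = 1.72581 − (-0.52804)·(1.72581 − 2.00000) / (-0.52804 − (-1.70000)) = 1.72581 − (0.14479)/(1.17196) = 1.60226
g(1.60226) = 0.04914
t₄ = 1.60226 − 0.04914·(1.60226 − 1.72581) / (0.04914 − (-0.52804)) = 1.60226 − (-0.00607)/(0.57718) = 1.61278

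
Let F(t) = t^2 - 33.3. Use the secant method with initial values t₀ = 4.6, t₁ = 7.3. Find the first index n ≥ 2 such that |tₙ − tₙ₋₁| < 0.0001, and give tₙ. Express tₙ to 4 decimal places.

F(4.6) = -12.140000, F(7.3) = 19.990000
t₂ = 7.300000 − 19.990000·(2.700000)/(32.130000) = 5.620168;  |Δ| = 1.679832
F(5.620168) = -1.713711
t₃ = 5.620168 − (-1.713711)·(-1.679832)/(-21.703711) = 5.752807;  |Δ| = 0.132638
F(5.752807) = -0.205217
t₄ = 5.752807 − (-0.205217)·(0.132638)/(1.508494) = 5.770851;  |Δ| = 0.018044
F(5.770851) = 0.002719
t₅ = 5.770851 − 0.002719·(0.018044)/(0.207936) = 5.770615;  |Δ| = 0.000236
F(5.770615) = -0.000004
t₆ = 5.770615 − (-0.000004)·(-0.000236)/(-0.002723) = 5.770615;  |Δ| = 0.000000
|t₆ − t₅| = 0.000000 < 0.0001

n = 6, tₙ = 5.7706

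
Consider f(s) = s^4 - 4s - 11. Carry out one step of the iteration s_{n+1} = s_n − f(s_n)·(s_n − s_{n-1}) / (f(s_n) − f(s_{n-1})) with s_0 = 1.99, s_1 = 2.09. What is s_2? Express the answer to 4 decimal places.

2.0993

f(1.99) = -3.277608, f(2.09) = -0.279702
s_2 = 2.090000 − (-0.279702)·(2.090000 − 1.990000) / (-0.279702 − (-3.277608)) = 2.090000 − (-0.027970)/(2.997906) = 2.099330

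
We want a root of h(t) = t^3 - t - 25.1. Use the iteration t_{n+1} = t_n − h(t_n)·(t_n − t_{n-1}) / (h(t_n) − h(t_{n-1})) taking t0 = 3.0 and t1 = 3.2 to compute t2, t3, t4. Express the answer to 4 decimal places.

h(3.0) = -1.100000, h(3.2) = 4.468000
t2 = 3.200000 − 4.468000·(3.200000 − 3.000000) / (4.468000 − (-1.100000)) = 3.200000 − (0.893600)/(5.568000) = 3.039511
h(3.039511) = -0.058589
t3 = 3.039511 − (-0.058589)·(3.039511 − 3.200000) / (-0.058589 − 4.468000) = 3.039511 − (0.009403)/(-4.526589) = 3.041589
h(3.041589) = -0.003054
t4 = 3.041589 − (-0.003054)·(3.041589 − 3.039511) / (-0.003054 − (-0.058589)) = 3.041589 − (-0.000006)/(0.055535) = 3.041703

3.0395, 3.0416, 3.0417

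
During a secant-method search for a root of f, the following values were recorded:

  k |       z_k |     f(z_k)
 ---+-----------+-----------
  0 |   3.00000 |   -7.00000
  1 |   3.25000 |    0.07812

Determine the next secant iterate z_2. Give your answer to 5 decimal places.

z_2 = 3.25000 − 0.07812·(3.25000 − 3.00000) / (0.07812 − (-7.00000))
   = 3.25000 − (0.0195300)/(7.0781200) = 3.2472408

3.24724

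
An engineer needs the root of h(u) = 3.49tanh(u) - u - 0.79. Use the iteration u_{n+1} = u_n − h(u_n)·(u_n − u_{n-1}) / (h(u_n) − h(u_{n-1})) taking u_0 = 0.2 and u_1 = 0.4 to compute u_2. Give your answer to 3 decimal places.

h(0.2) = -0.30116, h(0.4) = 0.13602
u_2 = 0.40000 − 0.13602·(0.40000 − 0.20000) / (0.13602 − (-0.30116)) = 0.40000 − (0.02720)/(0.43718) = 0.33777

0.338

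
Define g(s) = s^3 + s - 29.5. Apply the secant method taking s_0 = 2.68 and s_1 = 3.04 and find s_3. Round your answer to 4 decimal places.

2.9819

g(2.68) = -7.571168, g(3.04) = 1.634464
s_2 = 3.040000 − 1.634464·(3.040000 − 2.680000) / (1.634464 − (-7.571168)) = 3.040000 − (0.588407)/(9.205632) = 2.976082
g(2.976082) = -0.164573
s_3 = 2.976082 − (-0.164573)·(2.976082 − 3.040000) / (-0.164573 − 1.634464) = 2.976082 − (0.010519)/(-1.799037) = 2.981929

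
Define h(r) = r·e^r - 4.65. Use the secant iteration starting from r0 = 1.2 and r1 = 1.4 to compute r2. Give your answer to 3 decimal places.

h(1.2) = -0.66586, h(1.4) = 1.02728
r2 = 1.40000 − 1.02728·(1.40000 − 1.20000) / (1.02728 − (-0.66586)) = 1.40000 − (0.20546)/(1.69314) = 1.27865

1.279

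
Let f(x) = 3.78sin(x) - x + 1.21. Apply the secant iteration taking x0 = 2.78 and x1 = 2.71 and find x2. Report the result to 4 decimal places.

f(2.78) = -0.232771, f(2.71) = 0.081242
x2 = 2.710000 − 0.081242·(2.710000 − 2.780000) / (0.081242 − (-0.232771)) = 2.710000 − (-0.005687)/(0.314013) = 2.728111

2.7281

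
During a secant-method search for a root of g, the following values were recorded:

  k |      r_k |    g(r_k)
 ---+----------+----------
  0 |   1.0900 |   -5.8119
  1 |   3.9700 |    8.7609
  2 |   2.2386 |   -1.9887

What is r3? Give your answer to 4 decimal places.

2.5589

r3 = 2.2386 − (-1.9887)·(2.2386 − 3.9700) / (-1.9887 − 8.7609)
   = 2.2386 − (3.443235)/(-10.749600) = 2.558913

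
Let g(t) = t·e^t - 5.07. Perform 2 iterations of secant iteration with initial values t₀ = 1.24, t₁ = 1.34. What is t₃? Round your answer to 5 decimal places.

g(1.24) = -0.7850393, g(1.34) = 0.0475183
t₂ = 1.3400000 − 0.0475183·(1.3400000 − 1.2400000) / (0.0475183 − (-0.7850393)) = 1.3400000 − (0.0047518)/(0.8325576) = 1.3342925
g(1.3342925) = -0.0032800
t₃ = 1.3342925 − (-0.0032800)·(1.3342925 − 1.3400000) / (-0.0032800 − 0.0475183) = 1.3342925 − (0.0000187)/(-0.0507983) = 1.3346610

1.33466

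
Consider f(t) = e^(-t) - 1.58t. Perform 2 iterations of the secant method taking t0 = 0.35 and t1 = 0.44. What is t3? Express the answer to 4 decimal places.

f(0.35) = 0.151688, f(0.44) = -0.051164
t2 = 0.440000 − (-0.051164)·(0.440000 − 0.350000) / (-0.051164 − 0.151688) = 0.440000 − (-0.004605)/(-0.202852) = 0.417300
f(0.417300) = -0.000511
t3 = 0.417300 − (-0.000511)·(0.417300 − 0.440000) / (-0.000511 − (-0.051164)) = 0.417300 − (0.000012)/(0.050653) = 0.417071

0.4171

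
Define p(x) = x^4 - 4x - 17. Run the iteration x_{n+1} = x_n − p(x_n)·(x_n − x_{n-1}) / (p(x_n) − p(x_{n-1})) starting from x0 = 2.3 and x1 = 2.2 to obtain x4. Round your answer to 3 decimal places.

p(2.3) = 1.78410, p(2.2) = -2.37440
x2 = 2.20000 − (-2.37440)·(2.20000 − 2.30000) / (-2.37440 − 1.78410) = 2.20000 − (0.23744)/(-4.15850) = 2.25710
p(2.25710) = -0.07457
x3 = 2.25710 − (-0.07457)·(2.25710 − 2.20000) / (-0.07457 − (-2.37440)) = 2.25710 − (-0.00426)/(2.29983) = 2.25895
p(2.25895) = 0.00328
x4 = 2.25895 − 0.00328·(2.25895 − 2.25710) / (0.00328 − (-0.07457)) = 2.25895 − (0.00001)/(0.07785) = 2.25887

2.259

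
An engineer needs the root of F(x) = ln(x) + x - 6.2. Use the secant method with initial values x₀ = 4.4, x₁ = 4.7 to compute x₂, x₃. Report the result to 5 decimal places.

4.66101, 4.66081

F(4.4) = -0.3183955, F(4.7) = 0.0475625
x₂ = 4.7000000 − 0.0475625·(4.7000000 − 4.4000000) / (0.0475625 − (-0.3183955)) = 4.7000000 − (0.0142688)/(0.3659580) = 4.6610099
F(4.6610099) = 0.0002420
x₃ = 4.6610099 − 0.0002420·(4.6610099 − 4.7000000) / (0.0002420 − 0.0475625) = 4.6610099 − (-0.0000094)/(-0.0473205) = 4.6608105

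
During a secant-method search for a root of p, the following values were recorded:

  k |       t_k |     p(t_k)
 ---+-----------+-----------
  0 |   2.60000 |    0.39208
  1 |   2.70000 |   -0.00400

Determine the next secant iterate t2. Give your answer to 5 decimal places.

t2 = 2.70000 − (-0.00400)·(2.70000 − 2.60000) / (-0.00400 − 0.39208)
   = 2.70000 − (-0.0004000)/(-0.3960800) = 2.6989901

2.69899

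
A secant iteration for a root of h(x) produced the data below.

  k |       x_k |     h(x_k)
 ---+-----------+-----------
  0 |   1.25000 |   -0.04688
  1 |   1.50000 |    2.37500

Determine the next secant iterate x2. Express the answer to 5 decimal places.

1.25484

x2 = 1.50000 − 2.37500·(1.50000 − 1.25000) / (2.37500 − (-0.04688))
   = 1.50000 − (0.5937500)/(2.4218800) = 1.2548392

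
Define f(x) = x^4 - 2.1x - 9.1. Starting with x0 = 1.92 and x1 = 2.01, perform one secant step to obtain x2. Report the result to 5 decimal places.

f(1.92) = 0.4575450, f(2.01) = 3.0014080
x2 = 2.0100000 − 3.0014080·(2.0100000 − 1.9200000) / (3.0014080 − 0.4575450) = 2.0100000 − (0.2701267)/(2.5438630) = 1.9038124

1.90381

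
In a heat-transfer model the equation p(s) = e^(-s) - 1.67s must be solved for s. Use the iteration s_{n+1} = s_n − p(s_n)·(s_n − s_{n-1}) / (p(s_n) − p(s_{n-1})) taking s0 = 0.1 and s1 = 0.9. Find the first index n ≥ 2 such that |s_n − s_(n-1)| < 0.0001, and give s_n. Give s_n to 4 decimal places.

n = 5, s_n = 0.4010

p(0.1) = 0.737837, p(0.9) = -1.096430
s2 = 0.900000 − (-1.096430)·(0.800000)/(-1.834268) = 0.421801;  |Δ| = 0.478199
p(0.421801) = -0.048544
s3 = 0.421801 − (-0.048544)·(-0.478199)/(1.047886) = 0.399649;  |Δ| = 0.022153
p(0.399649) = 0.003143
s4 = 0.399649 − 0.003143·(-0.022153)/(0.051687) = 0.400995;  |Δ| = 0.001347
p(0.400995) = -0.000009
s5 = 0.400995 − (-0.000009)·(0.001347)/(-0.003152) = 0.400991;  |Δ| = 0.000004
|s5 − s4| = 0.000004 < 0.0001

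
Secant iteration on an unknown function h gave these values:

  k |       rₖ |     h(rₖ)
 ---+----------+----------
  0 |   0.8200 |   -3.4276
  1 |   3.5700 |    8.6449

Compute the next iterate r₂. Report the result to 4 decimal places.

1.6008

r₂ = 3.5700 − 8.6449·(3.5700 − 0.8200) / (8.6449 − (-3.4276))
   = 3.5700 − (23.773475)/(12.072500) = 1.600774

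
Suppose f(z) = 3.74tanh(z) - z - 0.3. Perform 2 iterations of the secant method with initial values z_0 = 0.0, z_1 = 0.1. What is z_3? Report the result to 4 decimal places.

0.1101

f(0.0) = -0.300000, f(0.1) = -0.027242
z_2 = 0.100000 − (-0.027242)·(0.100000 − 0.000000) / (-0.027242 − (-0.300000)) = 0.100000 − (-0.002724)/(0.272758) = 0.109987
f(0.109987) = -0.000285
z_3 = 0.109987 − (-0.000285)·(0.109987 − 0.100000) / (-0.000285 − (-0.027242)) = 0.109987 − (-0.000003)/(0.026957) = 0.110093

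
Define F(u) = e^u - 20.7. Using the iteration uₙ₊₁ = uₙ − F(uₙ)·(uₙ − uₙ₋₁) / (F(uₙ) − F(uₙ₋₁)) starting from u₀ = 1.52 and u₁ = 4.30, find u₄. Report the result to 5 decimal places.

F(1.52) = -16.1277748, F(4.30) = 52.9997937
u₂ = 4.3000000 − 52.9997937·(4.3000000 − 1.5200000) / (52.9997937 − (-16.1277748)) = 4.3000000 − (147.3394265)/(69.1275685) = 2.1685866
F(2.1685866) = -11.9540863
u₃ = 2.1685866 − (-11.9540863)·(2.1685866 − 4.3000000) / (-11.9540863 − 52.9997937) = 2.1685866 − (25.4790998)/(-64.9538800) = 2.5608511
F(2.5608511) = -7.7531687
u₄ = 2.5608511 − (-7.7531687)·(2.5608511 − 2.1685866) / (-7.7531687 − (-11.9540863)) = 2.5608511 − (-3.0412927)/(4.2009175) = 3.2848102

3.28481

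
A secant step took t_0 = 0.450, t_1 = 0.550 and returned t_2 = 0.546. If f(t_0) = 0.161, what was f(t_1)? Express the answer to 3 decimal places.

The secant line through (0.450, 0.161) and (0.550, f(t_1)) crosses zero at t_2 = 0.546.
So (0.450, 0.161), (0.550, f(t_1)), (0.546, 0) are collinear:
f(t_1) = 0.161 · (0.550 − 0.546) / (0.450 − 0.546) = 0.161 · (0.00400)/(-0.09600) = -0.00671

-0.007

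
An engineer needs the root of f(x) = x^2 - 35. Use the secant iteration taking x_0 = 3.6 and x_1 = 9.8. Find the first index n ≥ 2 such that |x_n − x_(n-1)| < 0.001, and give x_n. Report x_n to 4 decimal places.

n = 6, x_n = 5.9161

f(3.6) = -22.040000, f(9.8) = 61.040000
x_2 = 9.800000 − 61.040000·(6.200000)/(83.080000) = 5.244776;  |Δ| = 4.555224
f(5.244776) = -7.492323
x_3 = 5.244776 − (-7.492323)·(-4.555224)/(-68.532323) = 5.742778;  |Δ| = 0.498002
f(5.742778) = -2.020503
x_4 = 5.742778 − (-2.020503)·(0.498002)/(5.471820) = 5.926668;  |Δ| = 0.183890
f(5.926668) = 0.125393
x_5 = 5.926668 − 0.125393·(0.183890)/(2.145897) = 5.915923;  |Δ| = 0.010745
f(5.915923) = -0.001861
x_6 = 5.915923 − (-0.001861)·(-0.010745)/(-0.127254) = 5.916080;  |Δ| = 0.000157
|x_6 − x_5| = 0.000157 < 0.001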